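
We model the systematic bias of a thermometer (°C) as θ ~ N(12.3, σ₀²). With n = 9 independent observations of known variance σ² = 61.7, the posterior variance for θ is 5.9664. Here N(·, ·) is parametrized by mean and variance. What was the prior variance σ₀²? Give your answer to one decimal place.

Posterior precision equals prior precision plus data precision: 1/σ_n² = 1/σ₀² + n/σ².
So 1/σ₀² = 1/5.9664 − 9/61.7 = 0.167605 − 0.145867 = 0.021738.
Hence σ₀² = 1/0.021738 ≈ 46.0.

σ₀² = 46.0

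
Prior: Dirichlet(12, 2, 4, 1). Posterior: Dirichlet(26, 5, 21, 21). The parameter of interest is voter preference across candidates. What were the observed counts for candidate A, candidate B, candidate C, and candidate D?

For a Dirichlet(α) prior with multinomial counts c, the posterior is Dirichlet(α + c) componentwise.
Counts are posterior − prior componentwise: 26−12=14, 5−2=3, 21−4=17, 21−1=20.

counts (14, 3, 17, 20)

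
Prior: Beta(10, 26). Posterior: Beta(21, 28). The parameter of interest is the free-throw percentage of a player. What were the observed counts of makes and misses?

Under Beta–binomial conjugacy the posterior parameters are (a+s, b+f).
So s = 21 − 10 = 11 and f = 28 − 26 = 2.

11 makes and 2 misses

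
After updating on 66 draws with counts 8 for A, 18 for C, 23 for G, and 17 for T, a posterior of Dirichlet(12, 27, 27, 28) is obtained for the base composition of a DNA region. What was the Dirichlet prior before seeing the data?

For a Dirichlet(α) prior with multinomial counts c, the posterior is Dirichlet(α + c) componentwise.
Subtract each count from the matching posterior parameter: 12−8=4, 27−18=9, 27−23=4, 28−17=11.

Dirichlet(4, 9, 4, 11)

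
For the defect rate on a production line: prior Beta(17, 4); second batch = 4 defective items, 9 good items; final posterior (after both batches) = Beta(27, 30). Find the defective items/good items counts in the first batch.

6 defective items and 17 good items

Because Beta–binomial updating is additive in the counts, the combined data contributed (α_post−α_prior, β_post−β_prior) successes and failures.
Total across both batches: 27−17=10 defective items, 30−4=26 good items.
Subtract the second batch: 10−4=6 defective items and 26−9=17 good items.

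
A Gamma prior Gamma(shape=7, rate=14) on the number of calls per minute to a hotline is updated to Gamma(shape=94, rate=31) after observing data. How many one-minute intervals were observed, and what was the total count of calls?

n = 17 one-minute intervals with total 87 calls

A Gamma(α, β) prior (rate parametrization) on a Poisson rate with n observations summing to S gives posterior Gamma(α+S, β+n).
Matching: Σxᵢ = 94 − 7 = 87 and n = 31 − 14 = 17.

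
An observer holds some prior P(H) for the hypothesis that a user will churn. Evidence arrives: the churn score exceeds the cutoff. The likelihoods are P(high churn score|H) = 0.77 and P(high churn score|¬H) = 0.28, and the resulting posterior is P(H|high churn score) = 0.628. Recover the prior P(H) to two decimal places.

P(H) = 0.38

Bayes' rule in odds form gives O(H|E) = O(H)·[P(E|H)/P(E|¬H)], hence O(H) = O(H|E)/LR.
Posterior odds = 0.628/(1−0.628) = 1.6882. LR = 0.77/0.28 = 2.7500.
Prior odds = 1.6882/2.7500 = 0.6139, so P(H) = 0.6139/(1+0.6139) ≈ 0.38.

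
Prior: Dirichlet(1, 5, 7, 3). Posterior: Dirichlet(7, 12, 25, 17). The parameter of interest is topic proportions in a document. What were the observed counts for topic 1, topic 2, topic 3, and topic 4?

For a Dirichlet(α) prior with multinomial counts c, the posterior is Dirichlet(α + c) componentwise.
Counts are posterior − prior componentwise: 7−1=6, 12−5=7, 25−7=18, 17−3=14.

counts (6, 7, 18, 14)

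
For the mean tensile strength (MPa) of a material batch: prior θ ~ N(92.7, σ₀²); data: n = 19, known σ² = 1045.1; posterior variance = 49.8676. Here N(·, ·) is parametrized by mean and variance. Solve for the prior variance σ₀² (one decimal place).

For the Normal–Normal model with known σ², precisions add: τ_n = τ₀ + n/σ².
So 1/σ₀² = 1/49.8676 − 19/1045.1 = 0.020053 − 0.018180 = 0.001873.
Hence σ₀² = 1/0.001873 ≈ 533.9.

σ₀² = 533.9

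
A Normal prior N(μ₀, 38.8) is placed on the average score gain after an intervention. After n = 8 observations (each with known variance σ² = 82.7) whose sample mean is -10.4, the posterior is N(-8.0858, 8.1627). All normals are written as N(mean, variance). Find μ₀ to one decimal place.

μ₀ = 0.6

The posterior mean is a precision-weighted average: μ_n = (τ₀μ₀ + τ_data·x̄)/(τ₀+τ_data), with τ₀=1/σ₀² and τ_data=n/σ².
Here τ₀ = 1/38.8 = 0.025773 and τ_data = 8/82.7 = 0.096735, so τ_n = 0.122508.
Rearranging for μ₀: μ₀ = (μ_n·τ_n − τ_data·x̄)/τ₀ = (-8.0858·0.122508 − 0.096735·-10.4) / 0.025773 = 0.015469/0.025773 ≈ 0.6.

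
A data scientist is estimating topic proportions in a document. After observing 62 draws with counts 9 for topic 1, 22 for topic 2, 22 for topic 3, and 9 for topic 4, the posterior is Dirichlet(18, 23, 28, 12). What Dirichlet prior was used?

Dirichlet(9, 1, 6, 3)

For a Dirichlet(α) prior with multinomial counts c, the posterior is Dirichlet(α + c) componentwise.
Subtract each count from the matching posterior parameter: 18−9=9, 23−22=1, 28−22=6, 12−9=3.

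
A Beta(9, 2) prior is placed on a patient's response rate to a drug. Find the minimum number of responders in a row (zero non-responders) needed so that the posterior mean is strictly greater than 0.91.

k = 12

After k responders and 0 non-responders the posterior is Beta(9+k, 2), with mean (9+k)/(9+2+k).
Set (9+k)/(11+k) > 0.91 and solve: k > (0.91·11 − 9)/(1 − 0.91) = 11.222.
The smallest integer exceeding 11.222 is 12.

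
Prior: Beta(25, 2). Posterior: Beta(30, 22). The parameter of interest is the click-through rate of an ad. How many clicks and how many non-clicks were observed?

5 clicks and 20 non-clicks

Beta is conjugate to the binomial likelihood: posterior = Beta(α+s, β+f).
Match parameters: s=30−25=5, f=22−2=20.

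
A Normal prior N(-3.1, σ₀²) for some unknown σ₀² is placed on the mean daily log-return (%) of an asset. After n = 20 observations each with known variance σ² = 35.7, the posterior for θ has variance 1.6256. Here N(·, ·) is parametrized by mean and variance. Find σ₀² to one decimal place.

Posterior precision equals prior precision plus data precision: 1/σ_n² = 1/σ₀² + n/σ².
So 1/σ₀² = 1/1.6256 − 20/35.7 = 0.615157 − 0.560224 = 0.054933.
Hence σ₀² = 1/0.054933 ≈ 18.2.

σ₀² = 18.2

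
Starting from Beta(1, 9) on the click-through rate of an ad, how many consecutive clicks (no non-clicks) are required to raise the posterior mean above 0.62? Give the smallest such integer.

After k clicks and 0 non-clicks the posterior is Beta(1+k, 9), with mean (1+k)/(1+9+k).
Set (1+k)/(10+k) > 0.62 and solve: k > (0.62·10 − 1)/(1 − 0.62) = 13.684.
The smallest integer exceeding 13.684 is 14.

k = 14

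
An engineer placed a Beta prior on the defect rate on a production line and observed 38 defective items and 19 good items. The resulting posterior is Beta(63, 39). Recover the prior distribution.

Beta is conjugate to the binomial likelihood: posterior = Beta(a+s, b+f).
Subtract the data counts: 63−38=25, 39−19=20.

Beta(25, 20)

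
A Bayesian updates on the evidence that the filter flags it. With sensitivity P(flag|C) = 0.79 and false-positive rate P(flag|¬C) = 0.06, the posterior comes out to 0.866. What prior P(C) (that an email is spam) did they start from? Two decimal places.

P(C) = 0.33

Bayes' rule in odds form gives O(C|E) = O(C)·[P(E|C)/P(E|¬C)], hence O(C) = O(C|E)/LR.
Posterior odds = 0.866/(1−0.866) = 6.4627. LR = 0.79/0.06 = 13.1667.
Prior odds = 6.4627/13.1667 = 0.4908, so P(C) = 0.4908/(1+0.4908) ≈ 0.33.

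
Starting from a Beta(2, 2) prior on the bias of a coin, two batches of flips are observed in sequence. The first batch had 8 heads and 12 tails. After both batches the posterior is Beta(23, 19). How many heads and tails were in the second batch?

13 heads and 5 tails

Sequential conjugate updates are equivalent to a single update on the pooled data, so total successes = posterior α − prior α and total failures = posterior β − prior β.
Total across both batches: 23−2=21 heads, 19−2=17 tails.
Subtract the first batch: 21−8=13 heads and 17−12=5 tails.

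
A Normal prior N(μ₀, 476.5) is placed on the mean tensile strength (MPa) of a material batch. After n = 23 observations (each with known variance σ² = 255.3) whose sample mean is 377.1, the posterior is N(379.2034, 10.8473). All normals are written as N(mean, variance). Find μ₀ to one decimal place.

The posterior mean is a precision-weighted average: μ_n = (τ₀μ₀ + τ_data·x̄)/(τ₀+τ_data), with τ₀=1/σ₀² and τ_data=n/σ².
Here τ₀ = 1/476.5 = 0.002099 and τ_data = 23/255.3 = 0.090090, so τ_n = 0.092189.
Rearranging for μ₀: μ₀ = (μ_n·τ_n − τ_data·x̄)/τ₀ = (379.2034·0.092189 − 0.090090·377.1) / 0.002099 = 0.985443/0.002099 ≈ 469.5.

μ₀ = 469.5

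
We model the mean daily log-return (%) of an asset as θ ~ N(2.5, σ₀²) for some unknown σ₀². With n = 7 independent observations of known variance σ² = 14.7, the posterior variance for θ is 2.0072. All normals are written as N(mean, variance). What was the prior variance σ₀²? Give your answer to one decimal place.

Posterior precision equals prior precision plus data precision: 1/σ_n² = 1/σ₀² + n/σ².
So 1/σ₀² = 1/2.0072 − 7/14.7 = 0.498206 − 0.476190 = 0.022016.
Hence σ₀² = 1/0.022016 ≈ 45.4.

σ₀² = 45.4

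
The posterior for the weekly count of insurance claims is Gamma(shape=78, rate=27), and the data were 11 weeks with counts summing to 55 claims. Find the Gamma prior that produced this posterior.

A Gamma(α, β) prior (rate parametrization) on a Poisson rate with n observations summing to S gives posterior Gamma(α+S, β+n).
So α = 78 − 55 = 23 and β = 27 − 11 = 16.

Gamma(shape=23, rate=16)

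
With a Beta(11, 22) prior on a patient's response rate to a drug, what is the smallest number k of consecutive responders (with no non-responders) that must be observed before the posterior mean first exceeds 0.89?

After k responders and 0 non-responders the posterior is Beta(11+k, 22), with mean (11+k)/(11+22+k).
Set (11+k)/(33+k) > 0.89 and solve: k > (0.89·33 − 11)/(1 − 0.89) = 167.000.
The smallest integer exceeding 167.000 is 168.

k = 168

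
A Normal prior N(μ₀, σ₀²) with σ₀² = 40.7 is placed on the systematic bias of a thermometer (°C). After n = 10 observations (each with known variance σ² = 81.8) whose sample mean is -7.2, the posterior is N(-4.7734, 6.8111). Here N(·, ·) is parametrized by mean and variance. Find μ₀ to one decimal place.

μ₀ = 7.3

With known observation variance, the Normal–Normal posterior has precision τ_n = τ₀ + n/σ² and mean μ_n = (τ₀μ₀ + (n/σ²)x̄)/τ_n.
Here τ₀ = 1/40.7 = 0.024570 and τ_data = 10/81.8 = 0.122249, so τ_n = 0.146819.
Rearranging for μ₀: μ₀ = (μ_n·τ_n − τ_data·x̄)/τ₀ = (-4.7734·0.146819 − 0.122249·-7.2) / 0.024570 = 0.179367/0.024570 ≈ 7.3.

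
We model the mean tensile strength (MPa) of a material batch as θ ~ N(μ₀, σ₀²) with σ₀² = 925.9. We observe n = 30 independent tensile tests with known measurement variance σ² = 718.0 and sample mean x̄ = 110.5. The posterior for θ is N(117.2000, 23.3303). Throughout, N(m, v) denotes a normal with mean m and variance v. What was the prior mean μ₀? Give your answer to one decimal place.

The posterior mean is a precision-weighted average: μ_n = (τ₀μ₀ + τ_data·x̄)/(τ₀+τ_data), with τ₀=1/σ₀² and τ_data=n/σ².
Here τ₀ = 1/925.9 = 0.001080 and τ_data = 30/718.0 = 0.041783, so τ_n = 0.042863.
Rearranging for μ₀: μ₀ = (μ_n·τ_n − τ_data·x̄)/τ₀ = (117.2000·0.042863 − 0.041783·110.5) / 0.001080 = 0.406522/0.001080 ≈ 376.4.

μ₀ = 376.4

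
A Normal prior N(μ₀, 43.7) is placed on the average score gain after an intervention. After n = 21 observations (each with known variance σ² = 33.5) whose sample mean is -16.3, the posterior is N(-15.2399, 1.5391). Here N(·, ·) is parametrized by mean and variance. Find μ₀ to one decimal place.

μ₀ = 13.8

The posterior mean is a precision-weighted average: μ_n = (τ₀μ₀ + τ_data·x̄)/(τ₀+τ_data), with τ₀=1/σ₀² and τ_data=n/σ².
Here τ₀ = 1/43.7 = 0.022883 and τ_data = 21/33.5 = 0.626866, so τ_n = 0.649749.
Rearranging for μ₀: μ₀ = (μ_n·τ_n − τ_data·x̄)/τ₀ = (-15.2399·0.649749 − 0.626866·-16.3) / 0.022883 = 0.315806/0.022883 ≈ 13.8.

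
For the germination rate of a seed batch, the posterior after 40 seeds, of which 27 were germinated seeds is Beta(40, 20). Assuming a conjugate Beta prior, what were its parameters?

Under Beta–binomial conjugacy the posterior parameters are (a+s, b+f).
Subtract the data counts: 40−27=13, 20−13=7.

Beta(13, 7)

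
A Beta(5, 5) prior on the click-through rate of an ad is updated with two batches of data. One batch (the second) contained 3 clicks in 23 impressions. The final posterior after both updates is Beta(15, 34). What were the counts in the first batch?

7 clicks and 9 non-clicks

Sequential conjugate updates are equivalent to a single update on the pooled data, so total successes = posterior α − prior α and total failures = posterior β − prior β.
Total across both batches: 15−5=10 clicks, 34−5=29 non-clicks.
Subtract the second batch: 10−3=7 clicks and 29−20=9 non-clicks.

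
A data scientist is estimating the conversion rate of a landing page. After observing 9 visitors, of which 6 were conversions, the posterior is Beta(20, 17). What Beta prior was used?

A Beta(a, b) prior with s successes and f failures in binomial data gives a Beta(a+s, b+f) posterior.
Subtract the data counts: 20−6=14, 17−3=14.

Beta(14, 14)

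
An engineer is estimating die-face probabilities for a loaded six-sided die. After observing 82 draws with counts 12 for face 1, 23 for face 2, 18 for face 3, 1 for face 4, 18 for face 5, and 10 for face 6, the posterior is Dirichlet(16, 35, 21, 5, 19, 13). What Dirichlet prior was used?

For a Dirichlet(α) prior with multinomial counts c, the posterior is Dirichlet(α + c) componentwise.
Subtract each count from the matching posterior parameter: 16−12=4, 35−23=12, 21−18=3, 5−1=4, 19−18=1, 13−10=3.

Dirichlet(4, 12, 3, 4, 1, 3)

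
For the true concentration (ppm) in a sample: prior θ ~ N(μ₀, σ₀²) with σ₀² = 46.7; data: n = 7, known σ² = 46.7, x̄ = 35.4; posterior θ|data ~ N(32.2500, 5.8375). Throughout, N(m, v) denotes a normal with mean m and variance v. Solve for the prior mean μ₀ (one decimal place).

μ₀ = 10.2

With known observation variance, the Normal–Normal posterior has precision τ_n = τ₀ + n/σ² and mean μ_n = (τ₀μ₀ + (n/σ²)x̄)/τ_n.
Here τ₀ = 1/46.7 = 0.021413 and τ_data = 7/46.7 = 0.149893, so τ_n = 0.171306.
Rearranging for μ₀: μ₀ = (μ_n·τ_n − τ_data·x̄)/τ₀ = (32.2500·0.171306 − 0.149893·35.4) / 0.021413 = 0.218406/0.021413 ≈ 10.2.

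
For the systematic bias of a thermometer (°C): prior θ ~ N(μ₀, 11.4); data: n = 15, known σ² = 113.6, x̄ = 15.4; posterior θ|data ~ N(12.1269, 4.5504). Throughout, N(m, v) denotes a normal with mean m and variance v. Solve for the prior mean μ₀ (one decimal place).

With known observation variance, the Normal–Normal posterior has precision τ_n = τ₀ + n/σ² and mean μ_n = (τ₀μ₀ + (n/σ²)x̄)/τ_n.
Here τ₀ = 1/11.4 = 0.087719 and τ_data = 15/113.6 = 0.132042, so τ_n = 0.219761.
Rearranging for μ₀: μ₀ = (μ_n·τ_n − τ_data·x̄)/τ₀ = (12.1269·0.219761 − 0.132042·15.4) / 0.087719 = 0.631573/0.087719 ≈ 7.2.

μ₀ = 7.2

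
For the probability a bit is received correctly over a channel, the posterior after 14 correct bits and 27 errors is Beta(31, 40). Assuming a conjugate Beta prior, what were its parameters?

Beta(17, 13)

Under Beta–binomial conjugacy the posterior parameters are (α+s, β+f).
Subtract the data counts: 31−14=17, 40−27=13.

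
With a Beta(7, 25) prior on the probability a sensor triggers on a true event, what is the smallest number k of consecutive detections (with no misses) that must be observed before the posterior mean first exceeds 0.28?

k = 3

After k detections and 0 misses the posterior is Beta(7+k, 25), with mean (7+k)/(7+25+k).
Set (7+k)/(32+k) > 0.28 and solve: k > (0.28·32 − 7)/(1 − 0.28) = 2.722.
The smallest integer exceeding 2.722 is 3, and checking k=3: (10)/(35) = 0.2857 > 0.28.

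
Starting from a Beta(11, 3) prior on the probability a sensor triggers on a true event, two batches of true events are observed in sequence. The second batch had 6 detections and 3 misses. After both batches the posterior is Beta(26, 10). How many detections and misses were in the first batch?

9 detections and 4 misses

Sequential conjugate updates are equivalent to a single update on the pooled data, so total successes = posterior α − prior α and total failures = posterior β − prior β.
Total across both batches: 26−11=15 detections, 10−3=7 misses.
Subtract the second batch: 15−6=9 detections and 7−3=4 misses.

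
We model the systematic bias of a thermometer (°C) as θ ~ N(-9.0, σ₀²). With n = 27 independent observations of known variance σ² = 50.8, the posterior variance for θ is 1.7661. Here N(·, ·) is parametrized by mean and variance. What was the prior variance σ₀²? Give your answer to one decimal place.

σ₀² = 28.8

Posterior precision equals prior precision plus data precision: 1/σ_n² = 1/σ₀² + n/σ².
So 1/σ₀² = 1/1.7661 − 27/50.8 = 0.566219 − 0.531496 = 0.034723.
Hence σ₀² = 1/0.034723 ≈ 28.8.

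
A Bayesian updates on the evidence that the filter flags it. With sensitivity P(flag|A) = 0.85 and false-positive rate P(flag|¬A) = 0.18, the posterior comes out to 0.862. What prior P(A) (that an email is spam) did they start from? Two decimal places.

Bayes' rule in odds form gives O(A|E) = O(A)·[P(E|A)/P(E|¬A)], hence O(A) = O(A|E)/LR.
Posterior odds = 0.862/(1−0.862) = 6.2464. LR = 0.85/0.18 = 4.7222.
Prior odds = 6.2464/4.7222 = 1.3228, so P(A) = 1.3228/(1+1.3228) ≈ 0.57.

P(A) = 0.57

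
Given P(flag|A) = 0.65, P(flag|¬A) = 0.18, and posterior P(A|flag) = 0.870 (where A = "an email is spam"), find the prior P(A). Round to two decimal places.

P(A) = 0.65

Bayes' rule in odds form gives O(A|E) = O(A)·[P(E|A)/P(E|¬A)], hence O(A) = O(A|E)/LR.
Posterior odds = 0.870/(1−0.870) = 6.6923. LR = 0.65/0.18 = 3.6111.
Prior odds = 6.6923/3.6111 = 1.8533, so P(A) = 1.8533/(1+1.8533) ≈ 0.65.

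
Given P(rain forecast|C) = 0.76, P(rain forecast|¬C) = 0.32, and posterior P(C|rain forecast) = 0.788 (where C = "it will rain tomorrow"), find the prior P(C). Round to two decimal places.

Bayes' rule in odds form gives O(C|E) = O(C)·[P(E|C)/P(E|¬C)], hence O(C) = O(C|E)/LR.
Posterior odds = 0.788/(1−0.788) = 3.7170. LR = 0.76/0.32 = 2.3750.
Prior odds = 3.7170/2.3750 = 1.5651, so P(C) = 1.5651/(1+1.5651) ≈ 0.61.

P(C) = 0.61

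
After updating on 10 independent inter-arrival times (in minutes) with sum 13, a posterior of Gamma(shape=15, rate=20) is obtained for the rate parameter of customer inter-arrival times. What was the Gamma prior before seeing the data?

Gamma(shape=5, rate=7)

For an exponential likelihood with a Gamma(α, β) prior on the rate, n observations with total T give posterior Gamma(α+n, β+T).
So α = 15 − 10 = 5 and β = 20 − 13 = 7.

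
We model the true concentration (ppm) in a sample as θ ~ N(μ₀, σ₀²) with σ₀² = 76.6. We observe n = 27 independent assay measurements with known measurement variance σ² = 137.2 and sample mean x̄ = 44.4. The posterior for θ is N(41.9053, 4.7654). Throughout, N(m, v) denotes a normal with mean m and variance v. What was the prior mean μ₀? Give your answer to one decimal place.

μ₀ = 4.3

The posterior mean is a precision-weighted average: μ_n = (τ₀μ₀ + τ_data·x̄)/(τ₀+τ_data), with τ₀=1/σ₀² and τ_data=n/σ².
Here τ₀ = 1/76.6 = 0.013055 and τ_data = 27/137.2 = 0.196793, so τ_n = 0.209848.
Rearranging for μ₀: μ₀ = (μ_n·τ_n − τ_data·x̄)/τ₀ = (41.9053·0.209848 − 0.196793·44.4) / 0.013055 = 0.056134/0.013055 ≈ 4.3.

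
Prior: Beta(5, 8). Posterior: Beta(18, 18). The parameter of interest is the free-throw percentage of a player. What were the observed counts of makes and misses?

Beta is conjugate to the binomial likelihood: posterior = Beta(a+s, b+f).
Match parameters: s=18−5=13, f=18−8=10.

13 makes and 10 misses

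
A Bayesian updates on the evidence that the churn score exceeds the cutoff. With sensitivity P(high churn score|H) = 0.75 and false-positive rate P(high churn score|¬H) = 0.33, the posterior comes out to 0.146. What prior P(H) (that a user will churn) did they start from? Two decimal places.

P(H) = 0.07

In odds form, posterior odds = prior odds × likelihood ratio, so prior odds = posterior odds ÷ LR.
Posterior odds = 0.146/(1−0.146) = 0.1710. LR = 0.75/0.33 = 2.2727.
Prior odds = 0.1710/2.2727 = 0.0752, so P(H) = 0.0752/(1+0.0752) ≈ 0.07.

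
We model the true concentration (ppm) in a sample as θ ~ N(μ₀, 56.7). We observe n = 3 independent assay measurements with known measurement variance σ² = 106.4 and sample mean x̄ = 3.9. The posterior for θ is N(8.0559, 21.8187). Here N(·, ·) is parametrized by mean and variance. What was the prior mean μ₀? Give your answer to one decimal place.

The posterior mean is a precision-weighted average: μ_n = (τ₀μ₀ + τ_data·x̄)/(τ₀+τ_data), with τ₀=1/σ₀² and τ_data=n/σ².
Here τ₀ = 1/56.7 = 0.017637 and τ_data = 3/106.4 = 0.028195, so τ_n = 0.045832.
Rearranging for μ₀: μ₀ = (μ_n·τ_n − τ_data·x̄)/τ₀ = (8.0559·0.045832 − 0.028195·3.9) / 0.017637 = 0.259258/0.017637 ≈ 14.7.

μ₀ = 14.7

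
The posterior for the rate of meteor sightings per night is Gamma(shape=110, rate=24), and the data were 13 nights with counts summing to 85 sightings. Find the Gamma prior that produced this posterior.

Gamma–Poisson conjugacy: posterior shape = α + Σxᵢ, posterior rate = β + n.
So α = 110 − 85 = 25 and β = 24 − 13 = 11.

Gamma(shape=25, rate=11)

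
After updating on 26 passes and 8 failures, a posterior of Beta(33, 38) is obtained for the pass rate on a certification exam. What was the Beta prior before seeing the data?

A Beta(α, β) prior with s successes and f failures in binomial data gives a Beta(α+s, β+f) posterior.
Subtract the data counts: 33−26=7, 38−8=30.

Beta(7, 30)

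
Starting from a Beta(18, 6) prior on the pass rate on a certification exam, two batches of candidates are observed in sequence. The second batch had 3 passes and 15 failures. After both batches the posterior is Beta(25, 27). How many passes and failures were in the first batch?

Because Beta–binomial updating is additive in the counts, the combined data contributed (α_post−α_prior, β_post−β_prior) successes and failures.
Total across both batches: 25−18=7 passes, 27−6=21 failures.
Subtract the second batch: 7−3=4 passes and 21−15=6 failures.

4 passes and 6 failures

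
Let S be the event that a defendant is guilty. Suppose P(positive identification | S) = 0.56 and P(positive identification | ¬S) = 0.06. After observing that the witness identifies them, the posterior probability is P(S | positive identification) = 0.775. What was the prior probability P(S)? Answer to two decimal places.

In odds form, posterior odds = prior odds × likelihood ratio, so prior odds = posterior odds ÷ LR.
Posterior odds = 0.775/(1−0.775) = 3.4444. LR = 0.56/0.06 = 9.3333.
Prior odds = 3.4444/9.3333 = 0.3690, so P(S) = 0.3690/(1+0.3690) ≈ 0.27.

P(S) = 0.27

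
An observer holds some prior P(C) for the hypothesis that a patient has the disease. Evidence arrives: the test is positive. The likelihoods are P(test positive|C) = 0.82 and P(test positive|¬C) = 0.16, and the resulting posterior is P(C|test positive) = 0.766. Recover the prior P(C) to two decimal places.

P(C) = 0.39

Bayes' rule in odds form gives O(C|E) = O(C)·[P(E|C)/P(E|¬C)], hence O(C) = O(C|E)/LR.
Posterior odds = 0.766/(1−0.766) = 3.2735. LR = 0.82/0.16 = 5.1250.
Prior odds = 3.2735/5.1250 = 0.6387, so P(C) = 0.6387/(1+0.6387) ≈ 0.39.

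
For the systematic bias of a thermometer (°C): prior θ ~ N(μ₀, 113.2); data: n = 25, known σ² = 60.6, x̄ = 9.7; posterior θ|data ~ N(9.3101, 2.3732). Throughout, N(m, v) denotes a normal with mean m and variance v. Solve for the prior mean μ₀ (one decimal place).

μ₀ = -8.9

With known observation variance, the Normal–Normal posterior has precision τ_n = τ₀ + n/σ² and mean μ_n = (τ₀μ₀ + (n/σ²)x̄)/τ_n.
Here τ₀ = 1/113.2 = 0.008834 and τ_data = 25/60.6 = 0.412541, so τ_n = 0.421375.
Rearranging for μ₀: μ₀ = (μ_n·τ_n − τ_data·x̄)/τ₀ = (9.3101·0.421375 − 0.412541·9.7) / 0.008834 = -0.078604/0.008834 ≈ -8.9.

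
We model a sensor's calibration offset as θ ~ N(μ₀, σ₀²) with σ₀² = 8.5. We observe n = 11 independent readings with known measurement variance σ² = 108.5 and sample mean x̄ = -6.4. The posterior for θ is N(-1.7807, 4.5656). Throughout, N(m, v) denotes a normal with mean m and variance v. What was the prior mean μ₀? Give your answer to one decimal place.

μ₀ = 2.2

The posterior mean is a precision-weighted average: μ_n = (τ₀μ₀ + τ_data·x̄)/(τ₀+τ_data), with τ₀=1/σ₀² and τ_data=n/σ².
Here τ₀ = 1/8.5 = 0.117647 and τ_data = 11/108.5 = 0.101382, so τ_n = 0.219029.
Rearranging for μ₀: μ₀ = (μ_n·τ_n − τ_data·x̄)/τ₀ = (-1.7807·0.219029 − 0.101382·-6.4) / 0.117647 = 0.258820/0.117647 ≈ 2.2.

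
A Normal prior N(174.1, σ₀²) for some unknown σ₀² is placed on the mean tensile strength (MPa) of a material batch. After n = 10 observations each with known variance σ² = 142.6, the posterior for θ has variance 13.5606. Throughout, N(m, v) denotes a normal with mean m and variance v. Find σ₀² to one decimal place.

σ₀² = 276.5

For the Normal–Normal model with known σ², precisions add: τ_n = τ₀ + n/σ².
So 1/σ₀² = 1/13.5606 − 10/142.6 = 0.073743 − 0.070126 = 0.003617.
Hence σ₀² = 1/0.003617 ≈ 276.5.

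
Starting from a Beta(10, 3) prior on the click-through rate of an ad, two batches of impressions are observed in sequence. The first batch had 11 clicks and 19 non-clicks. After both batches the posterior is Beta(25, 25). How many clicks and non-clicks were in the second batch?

Because Beta–binomial updating is additive in the counts, the combined data contributed (α_post−α_prior, β_post−β_prior) successes and failures.
Total across both batches: 25−10=15 clicks, 25−3=22 non-clicks.
Subtract the first batch: 15−11=4 clicks and 22−19=3 non-clicks.

4 clicks and 3 non-clicks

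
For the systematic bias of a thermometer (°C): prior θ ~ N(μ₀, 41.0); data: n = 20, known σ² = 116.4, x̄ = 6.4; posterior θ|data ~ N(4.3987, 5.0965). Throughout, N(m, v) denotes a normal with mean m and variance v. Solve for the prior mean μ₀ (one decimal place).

μ₀ = -9.7

With known observation variance, the Normal–Normal posterior has precision τ_n = τ₀ + n/σ² and mean μ_n = (τ₀μ₀ + (n/σ²)x̄)/τ_n.
Here τ₀ = 1/41.0 = 0.024390 and τ_data = 20/116.4 = 0.171821, so τ_n = 0.196211.
Rearranging for μ₀: μ₀ = (μ_n·τ_n − τ_data·x̄)/τ₀ = (4.3987·0.196211 − 0.171821·6.4) / 0.024390 = -0.236581/0.024390 ≈ -9.7.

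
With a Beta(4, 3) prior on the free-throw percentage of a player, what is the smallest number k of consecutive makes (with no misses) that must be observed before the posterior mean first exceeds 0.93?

After k makes and 0 misses the posterior is Beta(4+k, 3), with mean (4+k)/(4+3+k).
Set (4+k)/(7+k) > 0.93 and solve: k > (0.93·7 − 4)/(1 − 0.93) = 35.857.
The smallest integer exceeding 35.857 is 36.

k = 36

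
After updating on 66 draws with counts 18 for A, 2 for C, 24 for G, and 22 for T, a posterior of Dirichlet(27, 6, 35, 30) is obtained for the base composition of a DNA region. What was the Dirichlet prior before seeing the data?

Dirichlet(9, 4, 11, 8)

For a Dirichlet(α) prior with multinomial counts c, the posterior is Dirichlet(α + c) componentwise.
Subtract each count from the matching posterior parameter: 27−18=9, 6−2=4, 35−24=11, 30−22=8.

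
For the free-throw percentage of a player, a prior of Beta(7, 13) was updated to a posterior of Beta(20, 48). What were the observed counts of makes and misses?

13 makes and 35 misses

Beta is conjugate to the binomial likelihood: posterior = Beta(a+s, b+f).
So s = 20 − 7 = 13 and f = 48 − 13 = 35.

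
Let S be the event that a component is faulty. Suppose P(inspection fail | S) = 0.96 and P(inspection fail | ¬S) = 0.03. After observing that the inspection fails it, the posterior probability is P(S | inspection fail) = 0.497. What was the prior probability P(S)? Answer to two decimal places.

P(S) = 0.03

Bayes' rule in odds form gives O(S|E) = O(S)·[P(E|S)/P(E|¬S)], hence O(S) = O(S|E)/LR.
Posterior odds = 0.497/(1−0.497) = 0.9881. LR = 0.96/0.03 = 32.0000.
Prior odds = 0.9881/32.0000 = 0.0309, so P(S) = 0.0309/(1+0.0309) ≈ 0.03.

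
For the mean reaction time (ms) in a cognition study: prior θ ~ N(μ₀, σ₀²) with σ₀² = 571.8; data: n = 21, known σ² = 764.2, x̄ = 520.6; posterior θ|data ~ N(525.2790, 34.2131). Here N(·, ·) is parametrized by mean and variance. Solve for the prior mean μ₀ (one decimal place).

With known observation variance, the Normal–Normal posterior has precision τ_n = τ₀ + n/σ² and mean μ_n = (τ₀μ₀ + (n/σ²)x̄)/τ_n.
Here τ₀ = 1/571.8 = 0.001749 and τ_data = 21/764.2 = 0.027480, so τ_n = 0.029229.
Rearranging for μ₀: μ₀ = (μ_n·τ_n − τ_data·x̄)/τ₀ = (525.2790·0.029229 − 0.027480·520.6) / 0.001749 = 1.047292/0.001749 ≈ 598.8.

μ₀ = 598.8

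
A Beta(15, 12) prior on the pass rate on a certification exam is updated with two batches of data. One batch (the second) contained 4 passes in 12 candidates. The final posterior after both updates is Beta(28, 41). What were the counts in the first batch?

9 passes and 21 failures

Sequential conjugate updates are equivalent to a single update on the pooled data, so total successes = posterior α − prior α and total failures = posterior β − prior β.
Total across both batches: 28−15=13 passes, 41−12=29 failures.
Subtract the second batch: 13−4=9 passes and 29−8=21 failures.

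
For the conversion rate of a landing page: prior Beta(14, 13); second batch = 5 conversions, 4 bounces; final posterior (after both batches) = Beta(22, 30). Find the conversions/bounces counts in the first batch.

Sequential conjugate updates are equivalent to a single update on the pooled data, so total successes = posterior α − prior α and total failures = posterior β − prior β.
Total across both batches: 22−14=8 conversions, 30−13=17 bounces.
Subtract the second batch: 8−5=3 conversions and 17−4=13 bounces.

3 conversions and 13 bounces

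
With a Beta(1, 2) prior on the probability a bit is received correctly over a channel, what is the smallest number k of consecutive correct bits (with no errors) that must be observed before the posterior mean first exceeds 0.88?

k = 14

After k correct bits and 0 errors the posterior is Beta(1+k, 2), with mean (1+k)/(1+2+k).
Set (1+k)/(3+k) > 0.88 and solve: k > (0.88·3 − 1)/(1 − 0.88) = 13.667.
The smallest integer exceeding 13.667 is 14.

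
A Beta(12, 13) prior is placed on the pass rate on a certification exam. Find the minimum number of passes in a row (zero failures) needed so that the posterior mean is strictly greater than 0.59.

After k passes and 0 failures the posterior is Beta(12+k, 13), with mean (12+k)/(12+13+k).
Set (12+k)/(25+k) > 0.59 and solve: k > (0.59·25 − 12)/(1 − 0.59) = 6.707.
The smallest integer exceeding 6.707 is 7.

k = 7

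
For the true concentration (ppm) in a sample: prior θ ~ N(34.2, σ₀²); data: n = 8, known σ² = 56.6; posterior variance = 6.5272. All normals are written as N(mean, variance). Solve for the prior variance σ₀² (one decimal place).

For the Normal–Normal model with known σ², precisions add: τ_n = τ₀ + n/σ².
So 1/σ₀² = 1/6.5272 − 8/56.6 = 0.153205 − 0.141343 = 0.011862.
Hence σ₀² = 1/0.011862 ≈ 84.3.

σ₀² = 84.3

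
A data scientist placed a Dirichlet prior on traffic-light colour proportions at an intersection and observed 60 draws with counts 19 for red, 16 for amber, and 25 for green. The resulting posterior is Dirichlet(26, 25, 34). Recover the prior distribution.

For a Dirichlet(α) prior with multinomial counts c, the posterior is Dirichlet(α + c) componentwise.
Subtract each count from the matching posterior parameter: 26−19=7, 25−16=9, 34−25=9.

Dirichlet(7, 9, 9)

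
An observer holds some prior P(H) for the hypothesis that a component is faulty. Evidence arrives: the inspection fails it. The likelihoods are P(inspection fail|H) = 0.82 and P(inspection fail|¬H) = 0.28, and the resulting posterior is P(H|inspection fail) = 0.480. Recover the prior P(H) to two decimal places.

Bayes' rule in odds form gives O(H|E) = O(H)·[P(E|H)/P(E|¬H)], hence O(H) = O(H|E)/LR.
Posterior odds = 0.480/(1−0.480) = 0.9231. LR = 0.82/0.28 = 2.9286.
Prior odds = 0.9231/2.9286 = 0.3152, so P(H) = 0.3152/(1+0.3152) ≈ 0.24.

P(H) = 0.24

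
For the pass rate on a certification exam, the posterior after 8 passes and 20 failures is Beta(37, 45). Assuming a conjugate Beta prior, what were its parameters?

A Beta(a, b) prior with s successes and f failures in binomial data gives a Beta(a+s, b+f) posterior.
Subtract the data counts: 37−8=29, 45−20=25.

Beta(29, 25)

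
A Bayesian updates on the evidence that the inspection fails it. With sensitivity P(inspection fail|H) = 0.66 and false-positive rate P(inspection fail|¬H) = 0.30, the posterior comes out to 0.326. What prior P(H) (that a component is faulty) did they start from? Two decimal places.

P(H) = 0.18

Bayes' rule in odds form gives O(H|E) = O(H)·[P(E|H)/P(E|¬H)], hence O(H) = O(H|E)/LR.
Posterior odds = 0.326/(1−0.326) = 0.4837. LR = 0.66/0.30 = 2.2000.
Prior odds = 0.4837/2.2000 = 0.2199, so P(H) = 0.2199/(1+0.2199) ≈ 0.18.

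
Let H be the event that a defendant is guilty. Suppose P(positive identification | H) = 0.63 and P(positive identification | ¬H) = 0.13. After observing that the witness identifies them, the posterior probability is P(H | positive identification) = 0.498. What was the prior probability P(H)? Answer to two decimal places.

P(H) = 0.17

In odds form, posterior odds = prior odds × likelihood ratio, so prior odds = posterior odds ÷ LR.
Posterior odds = 0.498/(1−0.498) = 0.9920. LR = 0.63/0.13 = 4.8462.
Prior odds = 0.9920/4.8462 = 0.2047, so P(H) = 0.2047/(1+0.2047) ≈ 0.17.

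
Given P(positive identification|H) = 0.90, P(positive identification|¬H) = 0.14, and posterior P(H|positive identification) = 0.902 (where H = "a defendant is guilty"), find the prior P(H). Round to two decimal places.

P(H) = 0.59

Bayes' rule in odds form gives O(H|E) = O(H)·[P(E|H)/P(E|¬H)], hence O(H) = O(H|E)/LR.
Posterior odds = 0.902/(1−0.902) = 9.2041. LR = 0.90/0.14 = 6.4286.
Prior odds = 9.2041/6.4286 = 1.4317, so P(H) = 1.4317/(1+1.4317) ≈ 0.59.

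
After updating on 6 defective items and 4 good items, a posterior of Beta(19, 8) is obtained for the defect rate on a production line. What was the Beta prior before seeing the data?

Beta(13, 4)

A Beta(a, b) prior with s successes and f failures in binomial data gives a Beta(a+s, b+f) posterior.
Subtract the data counts: 19−6=13, 8−4=4.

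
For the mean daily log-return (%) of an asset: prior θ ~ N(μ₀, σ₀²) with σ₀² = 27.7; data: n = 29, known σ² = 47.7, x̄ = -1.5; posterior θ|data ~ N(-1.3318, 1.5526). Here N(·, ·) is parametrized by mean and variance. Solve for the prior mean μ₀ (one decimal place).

With known observation variance, the Normal–Normal posterior has precision τ_n = τ₀ + n/σ² and mean μ_n = (τ₀μ₀ + (n/σ²)x̄)/τ_n.
Here τ₀ = 1/27.7 = 0.036101 and τ_data = 29/47.7 = 0.607966, so τ_n = 0.644067.
Rearranging for μ₀: μ₀ = (μ_n·τ_n − τ_data·x̄)/τ₀ = (-1.3318·0.644067 − 0.607966·-1.5) / 0.036101 = 0.054181/0.036101 ≈ 1.5.

μ₀ = 1.5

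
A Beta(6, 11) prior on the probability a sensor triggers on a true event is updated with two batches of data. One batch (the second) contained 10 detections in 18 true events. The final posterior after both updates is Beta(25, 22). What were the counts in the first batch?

9 detections and 3 misses

Because Beta–binomial updating is additive in the counts, the combined data contributed (α_post−α_prior, β_post−β_prior) successes and failures.
Total across both batches: 25−6=19 detections, 22−11=11 misses.
Subtract the second batch: 19−10=9 detections and 11−8=3 misses.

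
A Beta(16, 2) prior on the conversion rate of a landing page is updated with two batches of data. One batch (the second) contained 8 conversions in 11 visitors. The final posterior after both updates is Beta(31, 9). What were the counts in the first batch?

Because Beta–binomial updating is additive in the counts, the combined data contributed (α_post−α_prior, β_post−β_prior) successes and failures.
Total across both batches: 31−16=15 conversions, 9−2=7 bounces.
Subtract the second batch: 15−8=7 conversions and 7−3=4 bounces.

7 conversions and 4 bounces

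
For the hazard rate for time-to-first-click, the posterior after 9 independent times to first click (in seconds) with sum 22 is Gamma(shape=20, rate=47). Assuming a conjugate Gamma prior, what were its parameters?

Gamma(shape=11, rate=25)

For an exponential likelihood with a Gamma(α, β) prior on the rate, n observations with total T give posterior Gamma(α+n, β+T).
So α = 20 − 9 = 11 and β = 47 − 22 = 25.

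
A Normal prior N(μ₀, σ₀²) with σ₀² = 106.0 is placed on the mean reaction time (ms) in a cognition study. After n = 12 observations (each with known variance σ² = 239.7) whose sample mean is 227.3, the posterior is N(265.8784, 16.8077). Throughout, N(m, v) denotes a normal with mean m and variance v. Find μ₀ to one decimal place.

μ₀ = 470.6

With known observation variance, the Normal–Normal posterior has precision τ_n = τ₀ + n/σ² and mean μ_n = (τ₀μ₀ + (n/σ²)x̄)/τ_n.
Here τ₀ = 1/106.0 = 0.009434 and τ_data = 12/239.7 = 0.050063, so τ_n = 0.059497.
Rearranging for μ₀: μ₀ = (μ_n·τ_n − τ_data·x̄)/τ₀ = (265.8784·0.059497 − 0.050063·227.3) / 0.009434 = 4.439647/0.009434 ≈ 470.6.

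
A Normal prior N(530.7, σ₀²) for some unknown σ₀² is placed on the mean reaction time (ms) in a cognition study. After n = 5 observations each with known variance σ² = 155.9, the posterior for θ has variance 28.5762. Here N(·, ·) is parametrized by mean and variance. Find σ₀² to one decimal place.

σ₀² = 342.2

For the Normal–Normal model with known σ², precisions add: τ_n = τ₀ + n/σ².
So 1/σ₀² = 1/28.5762 − 5/155.9 = 0.034994 − 0.032072 = 0.002922.
Hence σ₀² = 1/0.002922 ≈ 342.2.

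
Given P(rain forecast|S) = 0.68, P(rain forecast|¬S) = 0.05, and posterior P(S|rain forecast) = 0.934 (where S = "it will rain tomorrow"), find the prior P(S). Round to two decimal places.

P(S) = 0.51

In odds form, posterior odds = prior odds × likelihood ratio, so prior odds = posterior odds ÷ LR.
Posterior odds = 0.934/(1−0.934) = 14.1515. LR = 0.68/0.05 = 13.6000.
Prior odds = 14.1515/13.6000 = 1.0406, so P(S) = 1.0406/(1+1.0406) ≈ 0.51.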